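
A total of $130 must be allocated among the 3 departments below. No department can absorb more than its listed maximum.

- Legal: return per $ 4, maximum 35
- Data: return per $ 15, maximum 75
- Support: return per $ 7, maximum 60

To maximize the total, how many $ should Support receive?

Highest return per $ first: Data 15 > Support 7 > Legal 4.
Data takes 75 to reach its cap of 75 → 55 left.
Only 55 left; Support takes them to reach 55.

55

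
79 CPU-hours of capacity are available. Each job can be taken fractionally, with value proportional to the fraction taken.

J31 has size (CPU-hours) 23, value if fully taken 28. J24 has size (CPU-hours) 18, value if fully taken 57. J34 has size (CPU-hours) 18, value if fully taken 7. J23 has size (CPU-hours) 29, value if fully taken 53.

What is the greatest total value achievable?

141.5

Best value per unit of size first: J24 57/18≈3.17, J23 53/29≈1.83, J31 28/23≈1.22, J34 7/18≈0.389.
Take all of J24 (18 CPU-hours, value 57) — 61 CPU-hours left.
All 29 CPU-hours of J23 fit (value 53) — 32 remain.
J31: take in full, 23 CPU-hours for value 28 — 9 left.
Only 9 CPU-hours remain; take 9/18 of J34 for value 7×9/18 = 3.5.
Total value = 141.5.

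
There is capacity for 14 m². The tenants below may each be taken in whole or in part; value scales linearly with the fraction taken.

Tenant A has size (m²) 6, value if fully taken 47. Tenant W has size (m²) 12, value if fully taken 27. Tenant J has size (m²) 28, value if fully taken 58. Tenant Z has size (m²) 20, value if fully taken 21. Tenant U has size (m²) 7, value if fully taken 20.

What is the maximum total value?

Best value per unit of size first: Tenant A 47/6≈7.83, Tenant U 20/7≈2.86, Tenant W 27/12≈2.25, Tenant J 58/28≈2.07, Tenant Z 21/20≈1.05.
All 6 m² of Tenant A fit (value 47) ; 8 remain.
Tenant U: take in full, 7 m² for value 20 ; 1 left.
Only 1 m² remain; take 1/12 of Tenant W for value 27×1/12 = 2.25.
Total value = 69.25.

69.25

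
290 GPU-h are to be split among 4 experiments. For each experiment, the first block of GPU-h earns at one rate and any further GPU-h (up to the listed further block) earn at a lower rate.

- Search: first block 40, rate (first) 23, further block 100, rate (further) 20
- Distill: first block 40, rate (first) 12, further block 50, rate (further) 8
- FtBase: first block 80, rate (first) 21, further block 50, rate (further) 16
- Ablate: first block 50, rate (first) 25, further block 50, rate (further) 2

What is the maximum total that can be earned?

Rank every tier by rate: Ablate/tier1 25 > Search/tier1 23 > FtBase/tier1 21 > Search/tier2 20 > FtBase/tier2 16 > Distill/tier1 12 > Distill/tier2 8 > Ablate/tier2 2.
Fill Ablate tier1 block (50 at 25) — 240 left.
Search/tier1 (23): +40 — 200 left.
FtBase tier1 at 21: fill all 80 — 120 left.
Search tier2 at 20: fill all 100 — 20 left.
20 remain; put them into FtBase tier2 at 16.
Total = 25×50 + 23×40 + 21×80 + 20×100 + 16×20 = 6170.

6170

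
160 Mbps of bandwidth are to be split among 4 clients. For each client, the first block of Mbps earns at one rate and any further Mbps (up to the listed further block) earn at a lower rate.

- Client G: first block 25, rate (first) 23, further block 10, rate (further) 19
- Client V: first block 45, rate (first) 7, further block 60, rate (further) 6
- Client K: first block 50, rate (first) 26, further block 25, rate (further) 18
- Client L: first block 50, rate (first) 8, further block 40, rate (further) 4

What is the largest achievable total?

Order all 8 blocks by rate: Client K/T1 26 > Client G/T1 23 > Client G/T2 19 > Client K/T2 18 > Client L/T1 8 > Client V/T1 7 > Client V/T2 6 > Client L/T2 4.
Client K T1 at 26: fill all 50 → 110 left.
Fill Client G T1 block (25 at 23) → 85 left.
Client G T2 at 19: fill all 10 → 75 left.
Client K T2 at 18: fill all 25 → 50 left.
Client L/T1 (8): +50 → 0 left.
Total = 26×50 + 23×25 + 19×10 + 18×25 + 8×50 = 2915.

2915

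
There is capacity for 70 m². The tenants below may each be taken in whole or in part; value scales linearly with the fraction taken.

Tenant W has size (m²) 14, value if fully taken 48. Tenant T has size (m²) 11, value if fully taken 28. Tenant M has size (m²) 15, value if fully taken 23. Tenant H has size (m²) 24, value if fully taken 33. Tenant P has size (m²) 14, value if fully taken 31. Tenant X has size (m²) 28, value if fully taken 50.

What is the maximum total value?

161.6

Sort by value density: Tenant W 48/14≈3.43, Tenant T 28/11≈2.55, Tenant P 31/14≈2.21, Tenant X 50/28≈1.79, Tenant M 23/15≈1.53, Tenant H 33/24≈1.38.
Take all of Tenant W (14 m², value 48) ; 56 m² left.
Tenant T: take in full, 11 m² for value 28 ; 45 left.
All 14 m² of Tenant P fit (value 31) ; 31 remain.
Take all of Tenant X (28 m², value 50) ; 3 m² left.
Fill the last 3 m² with part of Tenant M: 3/15 of it earns 4.6.
Total value = 161.6.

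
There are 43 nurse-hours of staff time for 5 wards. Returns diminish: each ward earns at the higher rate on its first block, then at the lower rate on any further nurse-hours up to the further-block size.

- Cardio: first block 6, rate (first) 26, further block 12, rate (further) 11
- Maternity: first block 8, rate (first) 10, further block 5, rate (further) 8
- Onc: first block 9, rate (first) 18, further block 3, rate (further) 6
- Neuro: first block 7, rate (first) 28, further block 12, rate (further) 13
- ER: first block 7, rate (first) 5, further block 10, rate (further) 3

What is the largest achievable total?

769

Treat each block as its own option and order by rate: Neuro/tier1 28 > Cardio/tier1 26 > Onc/tier1 18 > Neuro/tier2 13 > Cardio/tier2 11 > Maternity/tier1 10 > Maternity/tier2 8 > Onc/tier2 6 > ER/tier1 5 > ER/tier2 3.
Neuro tier1 at 28: fill all 7 — 36 left.
Cardio/tier1 (26): +6 — 30 left.
Onc/tier1 (18): +9 — 21 left.
Neuro tier2 at 13: fill all 12 — 9 left.
9 remain; put them into Cardio tier2 at 11.
Total = 28×7 + 26×6 + 18×9 + 13×12 + 11×9 = 769.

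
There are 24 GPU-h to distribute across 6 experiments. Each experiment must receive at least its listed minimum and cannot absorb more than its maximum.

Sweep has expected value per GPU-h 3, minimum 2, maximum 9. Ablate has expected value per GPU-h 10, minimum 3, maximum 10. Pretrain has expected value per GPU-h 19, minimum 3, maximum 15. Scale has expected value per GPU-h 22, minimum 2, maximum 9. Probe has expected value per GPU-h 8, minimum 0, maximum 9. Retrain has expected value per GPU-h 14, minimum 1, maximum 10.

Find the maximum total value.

Meeting every minimum uses 2+3+3+2+0+1 = 11 GPU-h, leaving 13.
Order the experiments by expected value per GPU-h: Scale 22 > Pretrain 19 > Retrain 14 > Ablate 10 > Probe 8 > Sweep 3.
Scale takes 7 more to reach its cap of 9 — 6 left.
Pretrain has room for 12 more but only 6 remain, so it gets 9.
Total = 3×2 + 10×3 + 19×9 + 22×9 + 14×1 = 419.

419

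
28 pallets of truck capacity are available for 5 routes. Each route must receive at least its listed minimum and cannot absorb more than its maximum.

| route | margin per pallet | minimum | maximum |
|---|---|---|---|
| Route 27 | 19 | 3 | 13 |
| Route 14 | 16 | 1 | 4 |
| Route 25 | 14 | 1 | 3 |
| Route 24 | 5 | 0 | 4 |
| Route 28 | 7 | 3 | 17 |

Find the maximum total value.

Meeting every minimum uses 3+1+1+0+3 = 8 pallets, leaving 20.
Order the routes by margin per pallet: Route 27 19 > Route 14 16 > Route 25 14 > Route 28 7 > Route 24 5.
Route 27 takes 10 more to reach its cap of 13 → 10 left.
Route 14 takes 3 more to reach its cap of 4 → 7 left.
Give Route 25 2 more to hit its cap of 3 → 5 left.
Route 28 has room for 14 more but only 5 remain, so it gets 8.
Total = 19×13 + 16×4 + 14×3 + 7×8 = 409.

409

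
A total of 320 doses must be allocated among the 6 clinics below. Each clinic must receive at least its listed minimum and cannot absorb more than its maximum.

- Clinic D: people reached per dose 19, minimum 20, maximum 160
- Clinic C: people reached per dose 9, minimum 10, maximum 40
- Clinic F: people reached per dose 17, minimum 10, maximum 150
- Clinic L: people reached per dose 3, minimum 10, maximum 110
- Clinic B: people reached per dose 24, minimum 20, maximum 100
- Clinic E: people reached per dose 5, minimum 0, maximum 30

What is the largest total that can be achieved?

Meeting every minimum uses 20+10+10+10+20+0 = 70 doses, leaving 250.
Highest people reached per dose first: Clinic B 24 > Clinic D 19 > Clinic F 17 > Clinic C 9 > Clinic E 5 > Clinic L 3.
Give Clinic B 80 more to hit its cap of 100 — 170 left.
Clinic D takes 140 more to reach its cap of 160 — 30 left.
Clinic F: +30 (room for 140) → 40. Pool exhausted.
Total = 19×160 + 9×10 + 17×40 + 3×10 + 24×100 = 6240.

6240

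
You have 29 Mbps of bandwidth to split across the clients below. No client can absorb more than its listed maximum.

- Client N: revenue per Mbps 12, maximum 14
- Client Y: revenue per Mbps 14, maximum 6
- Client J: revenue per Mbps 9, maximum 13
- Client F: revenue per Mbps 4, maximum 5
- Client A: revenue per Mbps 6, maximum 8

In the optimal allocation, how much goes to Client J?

9

Highest revenue per Mbps first: Client Y 14 > Client N 12 > Client J 9 > Client A 6 > Client F 4.
Client Y: +6 to 6 (cap) — 23 left.
Give Client N 14 to hit its cap of 14 — 9 left.
Client J has room for 13 but only 9 remain, so it gets 9.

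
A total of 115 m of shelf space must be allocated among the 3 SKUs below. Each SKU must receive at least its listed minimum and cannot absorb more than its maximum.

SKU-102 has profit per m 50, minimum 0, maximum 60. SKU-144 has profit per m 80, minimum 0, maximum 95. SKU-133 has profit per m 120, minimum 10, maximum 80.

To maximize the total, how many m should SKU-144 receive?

35

Meeting every minimum uses 0+0+10 = 10 m, leaving 105.
Order the SKUs by profit per m: SKU-133 120 > SKU-144 80 > SKU-102 50.
Give SKU-133 70 more to hit its cap of 80 → 35 left.
SKU-144: +35 (room for 95) → 35. Pool exhausted.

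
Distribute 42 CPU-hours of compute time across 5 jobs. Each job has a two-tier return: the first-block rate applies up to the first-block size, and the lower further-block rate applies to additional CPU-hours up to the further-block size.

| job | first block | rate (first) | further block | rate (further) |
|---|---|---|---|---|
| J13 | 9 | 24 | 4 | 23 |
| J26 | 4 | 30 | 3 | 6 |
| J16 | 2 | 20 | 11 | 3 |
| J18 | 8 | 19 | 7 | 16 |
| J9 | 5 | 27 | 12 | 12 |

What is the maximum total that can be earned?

Order all 10 blocks by rate: J26/tier1 30 > J9/tier1 27 > J13/tier1 24 > J13/tier2 23 > J16/tier1 20 > J18/tier1 19 > J18/tier2 16 > J9/tier2 12 > J26/tier2 6 > J16/tier2 3.
J26/tier1 (30): +4 — 38 left.
Fill J9 tier1 block (5 at 27) — 33 left.
J13/tier1 (24): +9 — 24 left.
Fill J13 tier2 block (4 at 23) — 20 left.
Fill J16 tier1 block (2 at 20) — 18 left.
Fill J18 tier1 block (8 at 19) — 10 left.
J18/tier2 (16): +7 — 3 left.
3 remain; put them into J9 tier2 at 12.
Total = 30×4 + 27×5 + 24×9 + 23×4 + 20×2 + 19×8 + 16×7 + 12×3 = 903.

903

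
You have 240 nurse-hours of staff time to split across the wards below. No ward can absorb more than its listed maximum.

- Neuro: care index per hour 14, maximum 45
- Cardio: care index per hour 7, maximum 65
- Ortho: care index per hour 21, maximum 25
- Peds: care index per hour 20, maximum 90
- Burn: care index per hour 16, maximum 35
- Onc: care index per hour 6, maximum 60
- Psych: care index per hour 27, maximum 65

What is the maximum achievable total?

4990

Highest care index per hour first: Psych 27 > Ortho 21 > Peds 20 > Burn 16 > Neuro 14 > Cardio 7 > Onc 6.
Psych takes 65 to reach its cap of 65 → 175 left.
Ortho takes 25 to reach its cap of 25 → 150 left.
Peds takes 90 to reach its cap of 90 → 60 left.
Give Burn 35 to hit its cap of 35 → 25 left.
Neuro: +25 (room for 45) → 25. Pool exhausted.
Total = 14×25 + 21×25 + 20×90 + 16×35 + 27×65 = 4990.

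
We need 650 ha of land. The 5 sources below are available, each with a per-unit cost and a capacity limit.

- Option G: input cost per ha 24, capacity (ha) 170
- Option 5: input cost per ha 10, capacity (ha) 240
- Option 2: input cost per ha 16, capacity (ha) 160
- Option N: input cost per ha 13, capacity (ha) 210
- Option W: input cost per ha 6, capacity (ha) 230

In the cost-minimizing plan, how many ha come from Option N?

180

Fill from the cheapest source first.
Option W at 6: take all 230 ha ; 420 still needed.
Option 5 at 10: take all 240 ha ; 180 still needed.
Option N (13): take the remaining 180 ; done.
Option 2, Option G: unused.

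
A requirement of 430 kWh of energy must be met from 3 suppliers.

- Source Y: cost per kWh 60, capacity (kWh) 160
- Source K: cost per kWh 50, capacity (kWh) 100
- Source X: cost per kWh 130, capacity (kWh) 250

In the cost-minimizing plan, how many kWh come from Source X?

Use suppliers in increasing cost order.
Source K at 50: take all 100 kWh → 330 still needed.
Take 160 from Source Y at 60 → need 170 more.
Source X (130): take the remaining 170 → done.

170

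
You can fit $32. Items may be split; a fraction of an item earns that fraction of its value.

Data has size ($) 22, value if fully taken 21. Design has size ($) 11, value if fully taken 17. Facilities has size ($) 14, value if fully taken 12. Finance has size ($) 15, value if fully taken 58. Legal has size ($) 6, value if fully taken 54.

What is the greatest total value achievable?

129

Best value per unit of size first: Legal 54/6≈9, Finance 58/15≈3.87, Design 17/11≈1.55, Data 21/22≈0.955, Facilities 12/14≈0.857.
Take all of Legal (6 $, value 54) ; 26 $ left.
Finance: take in full, 15 $ for value 58 ; 11 left.
Take all of Design (11 $, value 17) ; 0 $ left.
Total value = 129.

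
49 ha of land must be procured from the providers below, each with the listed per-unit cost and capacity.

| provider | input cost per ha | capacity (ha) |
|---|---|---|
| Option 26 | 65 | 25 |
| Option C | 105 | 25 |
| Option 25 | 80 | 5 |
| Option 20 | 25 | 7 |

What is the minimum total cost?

Cheapest first:
Option 20 at 25: take all 7 ha → 42 still needed.
Option 26 (65): use full 25 → 17 ha to go.
Option 25 (80): use full 5 → 12 ha to go.
Take 12 from Option C at 105 to finish.
Cost = 7×25 + 25×65 + 5×80 + 12×105 = 3460.

3460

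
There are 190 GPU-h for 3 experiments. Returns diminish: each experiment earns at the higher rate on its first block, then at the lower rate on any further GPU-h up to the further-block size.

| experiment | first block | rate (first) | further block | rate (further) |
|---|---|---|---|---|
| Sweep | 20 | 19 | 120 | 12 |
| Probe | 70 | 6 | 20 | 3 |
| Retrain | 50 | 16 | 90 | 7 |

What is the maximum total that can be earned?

2620

Order all 6 blocks by rate: Sweep/first 19 > Retrain/first 16 > Sweep/second 12 > Retrain/second 7 > Probe/first 6 > Probe/second 3.
Fill Sweep first block (20 at 19) ; 170 left.
Retrain first at 16: fill all 50 ; 120 left.
Sweep second at 12: fill all 120 ; 0 left.
Total = 19×20 + 16×50 + 12×120 = 2620.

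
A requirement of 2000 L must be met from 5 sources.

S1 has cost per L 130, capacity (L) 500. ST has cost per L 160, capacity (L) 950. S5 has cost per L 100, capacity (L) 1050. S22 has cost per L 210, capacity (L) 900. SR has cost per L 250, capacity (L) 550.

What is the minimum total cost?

Fill from the cheapest source first.
Take 1050 from S5 at 100 → need 950 more.
Take 500 from S1 at 130 → need 450 more.
ST (160): take the remaining 450 → done.
S22, SR: unused.
Cost = 1050×100 + 500×130 + 450×160 = 242000.

242000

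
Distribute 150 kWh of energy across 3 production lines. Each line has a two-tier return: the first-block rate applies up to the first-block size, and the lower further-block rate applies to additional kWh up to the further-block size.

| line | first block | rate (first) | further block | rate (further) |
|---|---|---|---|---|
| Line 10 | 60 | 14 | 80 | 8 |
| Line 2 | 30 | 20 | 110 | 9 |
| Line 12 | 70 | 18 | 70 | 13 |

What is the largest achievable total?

Treat each block as its own option and order by rate: Line 2/tier1 20 > Line 12/tier1 18 > Line 10/tier1 14 > Line 12/tier2 13 > Line 2/tier2 9 > Line 10/tier2 8.
Fill Line 2 tier1 block (30 at 20) → 120 left.
Line 12/tier1 (18): +70 → 50 left.
50 remain; put them into Line 10 tier1 at 14.
Total = 20×30 + 18×70 + 14×50 = 2560.

2560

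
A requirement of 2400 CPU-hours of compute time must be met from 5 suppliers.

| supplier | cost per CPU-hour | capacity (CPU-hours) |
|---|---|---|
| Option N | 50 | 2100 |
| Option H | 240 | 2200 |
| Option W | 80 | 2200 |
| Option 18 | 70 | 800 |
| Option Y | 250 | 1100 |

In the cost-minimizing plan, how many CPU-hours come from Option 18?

Fill from the cheapest supplier first.
Option N at 50: take all 2100 CPU-hours ; 300 still needed.
Take 300 from Option 18 at 70 to finish.
Option W, Option H, Option Y: unused.

300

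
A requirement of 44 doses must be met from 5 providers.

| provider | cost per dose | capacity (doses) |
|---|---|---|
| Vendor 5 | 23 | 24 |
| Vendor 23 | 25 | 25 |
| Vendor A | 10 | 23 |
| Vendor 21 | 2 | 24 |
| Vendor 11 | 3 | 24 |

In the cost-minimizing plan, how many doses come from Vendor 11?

Fill from the cheapest provider first.
Vendor 21 at 2: take all 24 doses → 20 still needed.
Take 20 from Vendor 11 at 3 to finish.
Vendor A, Vendor 5, Vendor 23: unused.

20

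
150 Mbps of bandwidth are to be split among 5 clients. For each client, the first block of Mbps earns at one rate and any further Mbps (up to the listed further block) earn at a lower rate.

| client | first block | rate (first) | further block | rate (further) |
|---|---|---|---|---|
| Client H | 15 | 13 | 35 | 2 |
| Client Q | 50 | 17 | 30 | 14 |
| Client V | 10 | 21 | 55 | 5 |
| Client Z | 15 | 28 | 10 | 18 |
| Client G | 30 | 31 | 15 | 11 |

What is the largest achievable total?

Order all 10 blocks by rate: Client G/T1 31 > Client Z/T1 28 > Client V/T1 21 > Client Z/T2 18 > Client Q/T1 17 > Client Q/T2 14 > Client H/T1 13 > Client G/T2 11 > Client V/T2 5 > Client H/T2 2.
Client G/T1 (31): +30 → 120 left.
Client Z/T1 (28): +15 → 105 left.
Fill Client V T1 block (10 at 21) → 95 left.
Client Z T2 at 18: fill all 10 → 85 left.
Client Q T1 at 17: fill all 50 → 35 left.
Client Q T2 at 14: fill all 30 → 5 left.
Client H T1 at 13: only 5 left, fill 5.
Total = 31×30 + 28×15 + 21×10 + 18×10 + 17×50 + 14×30 + 13×5 = 3075.

3075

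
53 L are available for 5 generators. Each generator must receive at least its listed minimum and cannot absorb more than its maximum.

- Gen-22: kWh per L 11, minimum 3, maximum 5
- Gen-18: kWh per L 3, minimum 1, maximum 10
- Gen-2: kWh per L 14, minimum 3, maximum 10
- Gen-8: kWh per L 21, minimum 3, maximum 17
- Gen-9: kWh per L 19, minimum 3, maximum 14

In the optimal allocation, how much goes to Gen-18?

Meeting every minimum uses 3+1+3+3+3 = 13 L, leaving 40.
Order the generators by kWh per L: Gen-8 21 > Gen-9 19 > Gen-2 14 > Gen-22 11 > Gen-18 3.
Gen-8: +14 to 17 (cap) ; 26 left.
Gen-9 takes 11 more to reach its cap of 14 ; 15 left.
Give Gen-2 7 more to hit its cap of 10 ; 8 left.
Give Gen-22 2 more to hit its cap of 5 ; 6 left.
Gen-18 has room for 9 more but only 6 remain, so it gets 7.

7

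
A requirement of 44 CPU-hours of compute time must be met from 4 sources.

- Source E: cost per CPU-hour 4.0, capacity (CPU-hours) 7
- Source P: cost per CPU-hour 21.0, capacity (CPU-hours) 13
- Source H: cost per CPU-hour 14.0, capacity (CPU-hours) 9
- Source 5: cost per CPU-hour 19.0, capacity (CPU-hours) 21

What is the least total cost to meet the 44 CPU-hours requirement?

700

Use sources in increasing cost order.
Source E at 4.0: take all 7 CPU-hours ; 37 still needed.
Source H (14.0): use full 9 ; 28 CPU-hours to go.
Source 5 (19.0): use full 21 ; 7 CPU-hours to go.
Source P at 21.0: take 7 of its 13 ; requirement met.
Cost = 7×4.0 + 9×14.0 + 21×19.0 + 7×21.0 = 700.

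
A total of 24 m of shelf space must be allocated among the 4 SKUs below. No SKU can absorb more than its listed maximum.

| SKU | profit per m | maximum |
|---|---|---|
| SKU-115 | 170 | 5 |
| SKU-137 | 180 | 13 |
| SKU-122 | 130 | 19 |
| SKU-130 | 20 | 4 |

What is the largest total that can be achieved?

Order the SKUs by profit per m: SKU-137 180 > SKU-115 170 > SKU-122 130 > SKU-130 20.
Give SKU-137 13 to hit its cap of 13 ; 11 left.
Give SKU-115 5 to hit its cap of 5 ; 6 left.
Only 6 left; SKU-122 takes them to reach 6.
Total = 170×5 + 180×13 + 130×6 = 3970.

3970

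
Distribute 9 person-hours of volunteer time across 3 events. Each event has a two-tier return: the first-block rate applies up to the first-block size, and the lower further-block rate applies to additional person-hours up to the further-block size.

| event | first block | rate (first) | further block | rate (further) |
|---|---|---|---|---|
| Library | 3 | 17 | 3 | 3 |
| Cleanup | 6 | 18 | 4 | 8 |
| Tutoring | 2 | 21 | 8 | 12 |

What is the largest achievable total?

Order all 6 blocks by rate: Tutoring/first 21 > Cleanup/first 18 > Library/first 17 > Tutoring/second 12 > Cleanup/second 8 > Library/second 3.
Tutoring/first (21): +2 → 7 left.
Cleanup/first (18): +6 → 1 left.
Library/first: +1 of 3 at 17; pool empty.
Total = 21×2 + 18×6 + 17×1 = 167.

167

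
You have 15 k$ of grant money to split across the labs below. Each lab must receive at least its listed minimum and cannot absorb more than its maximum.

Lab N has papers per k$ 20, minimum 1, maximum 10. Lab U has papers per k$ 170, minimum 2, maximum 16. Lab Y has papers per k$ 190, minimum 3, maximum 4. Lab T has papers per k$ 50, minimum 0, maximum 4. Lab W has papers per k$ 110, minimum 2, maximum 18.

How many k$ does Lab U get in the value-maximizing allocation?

Meeting every minimum uses 1+2+3+0+2 = 8 k$, leaving 7.
Order the labs by papers per k$: Lab Y 190 > Lab U 170 > Lab W 110 > Lab T 50 > Lab N 20.
Give Lab Y 1 more to hit its cap of 4 — 6 left.
Lab U has room for 14 more but only 6 remain, so it gets 8.

8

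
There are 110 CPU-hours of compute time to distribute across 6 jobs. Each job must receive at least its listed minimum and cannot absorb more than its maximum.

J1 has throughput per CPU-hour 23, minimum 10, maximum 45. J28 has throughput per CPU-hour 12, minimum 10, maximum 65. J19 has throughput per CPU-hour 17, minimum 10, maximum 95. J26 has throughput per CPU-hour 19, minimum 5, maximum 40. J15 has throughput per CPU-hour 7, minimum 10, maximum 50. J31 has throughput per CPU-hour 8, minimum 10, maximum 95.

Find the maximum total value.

Meeting every minimum uses 10+10+10+5+10+10 = 55 CPU-hours, leaving 55.
Highest throughput per CPU-hour first: J1 23 > J26 19 > J19 17 > J28 12 > J31 8 > J15 7.
J1 takes 35 more to reach its cap of 45 → 20 left.
J26 has room for 35 more but only 20 remain, so it gets 25.
Total = 23×45 + 12×10 + 17×10 + 19×25 + 7×10 + 8×10 = 1950.

1950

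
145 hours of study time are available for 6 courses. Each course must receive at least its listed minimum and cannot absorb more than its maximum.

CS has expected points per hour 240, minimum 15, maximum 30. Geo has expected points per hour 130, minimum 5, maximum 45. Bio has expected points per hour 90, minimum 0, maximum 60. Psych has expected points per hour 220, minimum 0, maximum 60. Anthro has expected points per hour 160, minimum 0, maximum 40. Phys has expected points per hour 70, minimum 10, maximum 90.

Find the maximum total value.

Meeting every minimum uses 15+5+0+0+0+10 = 30 hours, leaving 115.
Highest expected points per hour first: CS 240 > Psych 220 > Anthro 160 > Geo 130 > Bio 90 > Phys 70.
Give CS 15 more to hit its cap of 30 — 100 left.
Give Psych 60 more to hit its cap of 60 — 40 left.
Give Anthro 40 more to hit its cap of 40 — 0 left.
Total = 240×30 + 130×5 + 220×60 + 160×40 + 70×10 = 28150.

28150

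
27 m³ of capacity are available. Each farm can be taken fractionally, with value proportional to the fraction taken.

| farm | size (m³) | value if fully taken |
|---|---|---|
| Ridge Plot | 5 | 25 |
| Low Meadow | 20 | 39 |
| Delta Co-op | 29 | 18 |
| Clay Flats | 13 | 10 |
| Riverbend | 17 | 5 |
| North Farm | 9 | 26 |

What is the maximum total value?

76.35

Best value per unit of size first: Ridge Plot 25/5≈5, North Farm 26/9≈2.89, Low Meadow 39/20≈1.95, Clay Flats 10/13≈0.769, Delta Co-op 18/29≈0.621, Riverbend 5/17≈0.294.
All 5 m³ of Ridge Plot fit (value 25) — 22 remain.
North Farm: take in full, 9 m³ for value 26 — 13 left.
Fill the last 13 m³ with part of Low Meadow: 13/20 of it earns 25.35.
Total value = 76.35.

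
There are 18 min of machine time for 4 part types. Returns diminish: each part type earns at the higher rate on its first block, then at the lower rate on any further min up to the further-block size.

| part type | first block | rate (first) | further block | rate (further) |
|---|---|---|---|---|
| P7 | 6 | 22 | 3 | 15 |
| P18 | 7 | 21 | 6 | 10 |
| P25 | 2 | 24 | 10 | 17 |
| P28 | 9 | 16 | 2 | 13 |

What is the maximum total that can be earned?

Rank every tier by rate: P25/T1 24 > P7/T1 22 > P18/T1 21 > P25/T2 17 > P28/T1 16 > P7/T2 15 > P28/T2 13 > P18/T2 10.
P25/T1 (24): +2 → 16 left.
P7/T1 (22): +6 → 10 left.
P18/T1 (21): +7 → 3 left.
P25/T2: +3 of 10 at 17; pool empty.
Total = 24×2 + 22×6 + 21×7 + 17×3 = 378.

378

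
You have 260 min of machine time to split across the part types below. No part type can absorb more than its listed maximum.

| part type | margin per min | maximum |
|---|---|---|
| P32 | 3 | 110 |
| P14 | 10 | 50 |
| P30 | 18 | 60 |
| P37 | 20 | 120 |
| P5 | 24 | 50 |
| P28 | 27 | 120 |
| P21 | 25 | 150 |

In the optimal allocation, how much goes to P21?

140

Order the part types by margin per min: P28 27 > P21 25 > P5 24 > P37 20 > P30 18 > P14 10 > P32 3.
P28: +120 to 120 (cap) → 140 left.
P21: +140 (room for 150) → 140. Pool exhausted.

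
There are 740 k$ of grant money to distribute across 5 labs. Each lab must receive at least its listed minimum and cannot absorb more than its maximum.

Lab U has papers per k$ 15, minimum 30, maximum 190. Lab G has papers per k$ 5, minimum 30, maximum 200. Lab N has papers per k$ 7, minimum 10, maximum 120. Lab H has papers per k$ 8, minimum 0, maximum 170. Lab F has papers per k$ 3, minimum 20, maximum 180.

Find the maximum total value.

6230

Meeting every minimum uses 30+30+10+0+20 = 90 k$, leaving 650.
Rank by papers per k$: Lab U 15 > Lab H 8 > Lab N 7 > Lab G 5 > Lab F 3.
Lab U takes 160 more to reach its cap of 190 ; 490 left.
Lab H takes 170 more to reach its cap of 170 ; 320 left.
Lab N: +110 to 120 (cap) ; 210 left.
Lab G: +170 to 200 (cap) ; 40 left.
Only 40 left; Lab F takes them to reach 60.
Total = 15×190 + 5×200 + 7×120 + 8×170 + 3×60 = 6230.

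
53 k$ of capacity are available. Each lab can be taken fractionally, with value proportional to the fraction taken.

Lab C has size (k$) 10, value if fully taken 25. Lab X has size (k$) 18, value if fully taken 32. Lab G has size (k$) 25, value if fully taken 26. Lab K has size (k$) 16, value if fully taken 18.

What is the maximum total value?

84.36

Rank by value-to-size ratio: Lab C 25/10≈2.5, Lab X 32/18≈1.78, Lab K 18/16≈1.12, Lab G 26/25≈1.04.
Lab C: take in full, 10 k$ for value 25 ; 43 left.
All 18 k$ of Lab X fit (value 32) ; 25 remain.
Lab K: take in full, 16 k$ for value 18 ; 9 left.
Only 9 k$ remain; take 9/25 of Lab G for value 26×9/25 = 9.36.
Total value = 84.36.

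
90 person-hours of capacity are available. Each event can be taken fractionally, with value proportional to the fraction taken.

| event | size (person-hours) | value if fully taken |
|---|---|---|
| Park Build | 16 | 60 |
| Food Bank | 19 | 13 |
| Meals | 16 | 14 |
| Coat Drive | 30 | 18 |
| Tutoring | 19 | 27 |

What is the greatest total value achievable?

Sort by value density: Park Build 60/16≈3.75, Tutoring 27/19≈1.42, Meals 14/16≈0.875, Food Bank 13/19≈0.684, Coat Drive 18/30≈0.6.
All 16 person-hours of Park Build fit (value 60) ; 74 remain.
Tutoring: take in full, 19 person-hours for value 27 ; 55 left.
Meals: take in full, 16 person-hours for value 14 ; 39 left.
Take all of Food Bank (19 person-hours, value 13) ; 20 person-hours left.
Only 20 person-hours remain; take 20/30 of Coat Drive for value 18×20/30 = 12.
Total value = 126.

126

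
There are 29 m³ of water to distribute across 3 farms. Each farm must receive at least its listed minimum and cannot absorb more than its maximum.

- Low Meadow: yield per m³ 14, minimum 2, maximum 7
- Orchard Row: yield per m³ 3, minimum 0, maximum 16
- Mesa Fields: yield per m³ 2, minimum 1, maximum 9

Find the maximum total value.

Meeting every minimum uses 2+0+1 = 3 m³, leaving 26.
Rank by yield per m³: Low Meadow 14 > Orchard Row 3 > Mesa Fields 2.
Low Meadow takes 5 more to reach its cap of 7 → 21 left.
Orchard Row: +16 to 16 (cap) → 5 left.
Mesa Fields has room for 8 more but only 5 remain, so it gets 6.
Total = 14×7 + 3×16 + 2×6 = 158.

158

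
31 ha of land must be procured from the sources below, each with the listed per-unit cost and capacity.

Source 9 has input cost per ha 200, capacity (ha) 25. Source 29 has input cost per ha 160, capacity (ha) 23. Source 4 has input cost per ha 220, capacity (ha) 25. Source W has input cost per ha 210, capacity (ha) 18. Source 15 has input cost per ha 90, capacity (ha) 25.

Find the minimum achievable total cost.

3210

Use sources in increasing cost order.
Source 15 (90): use full 25 → 6 ha to go.
Source 29 (160): take the remaining 6 → done.
Source 9, Source W, Source 4: unused.
Cost = 25×90 + 6×160 = 3210.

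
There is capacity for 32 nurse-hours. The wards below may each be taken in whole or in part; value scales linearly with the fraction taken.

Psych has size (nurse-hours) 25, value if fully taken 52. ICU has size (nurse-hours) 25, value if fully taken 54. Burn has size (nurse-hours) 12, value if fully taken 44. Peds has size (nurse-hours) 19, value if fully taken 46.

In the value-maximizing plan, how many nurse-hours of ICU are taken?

Best value per unit of size first: Burn 44/12≈3.67, Peds 46/19≈2.42, ICU 54/25≈2.16, Psych 52/25≈2.08.
Take all of Burn (12 nurse-hours, value 44) ; 20 nurse-hours left.
Take all of Peds (19 nurse-hours, value 46) ; 1 nurse-hours left.
Only 1 nurse-hours remain; take 1/25 of ICU for value 54×1/25 = 2.16.

1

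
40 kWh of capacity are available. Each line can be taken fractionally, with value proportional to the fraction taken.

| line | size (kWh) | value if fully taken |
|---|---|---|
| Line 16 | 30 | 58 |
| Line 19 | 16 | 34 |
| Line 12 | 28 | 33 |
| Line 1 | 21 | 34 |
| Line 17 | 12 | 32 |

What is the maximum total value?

89.2

Rank by value-to-size ratio: Line 17 32/12≈2.67, Line 19 34/16≈2.12, Line 16 58/30≈1.93, Line 1 34/21≈1.62, Line 12 33/28≈1.18.
All 12 kWh of Line 17 fit (value 32) — 28 remain.
Take all of Line 19 (16 kWh, value 34) — 12 kWh left.
Fill the last 12 kWh with part of Line 16: 12/30 of it earns 23.2.
Total value = 89.2.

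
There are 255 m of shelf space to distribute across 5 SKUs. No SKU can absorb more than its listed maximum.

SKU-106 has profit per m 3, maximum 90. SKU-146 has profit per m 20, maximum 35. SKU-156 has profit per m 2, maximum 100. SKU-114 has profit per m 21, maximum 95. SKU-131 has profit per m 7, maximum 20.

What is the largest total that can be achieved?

3135

Rank by profit per m: SKU-114 21 > SKU-146 20 > SKU-131 7 > SKU-106 3 > SKU-156 2.
Give SKU-114 95 to hit its cap of 95 ; 160 left.
SKU-146 takes 35 to reach its cap of 35 ; 125 left.
Give SKU-131 20 to hit its cap of 20 ; 105 left.
SKU-106 takes 90 to reach its cap of 90 ; 15 left.
SKU-156 has room for 100 but only 15 remain, so it gets 15.
Total = 3×90 + 20×35 + 2×15 + 21×95 + 7×20 = 3135.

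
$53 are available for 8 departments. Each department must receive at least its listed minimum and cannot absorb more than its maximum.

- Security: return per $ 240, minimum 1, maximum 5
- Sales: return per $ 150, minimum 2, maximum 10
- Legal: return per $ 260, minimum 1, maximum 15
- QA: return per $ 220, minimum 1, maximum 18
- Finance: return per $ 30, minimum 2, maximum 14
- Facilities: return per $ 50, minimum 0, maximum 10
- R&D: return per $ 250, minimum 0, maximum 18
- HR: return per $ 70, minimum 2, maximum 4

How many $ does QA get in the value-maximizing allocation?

9

Meeting every minimum uses 1+2+1+1+2+0+0+2 = 9 $, leaving 44.
Rank by return per $: Legal 260 > R&D 250 > Security 240 > QA 220 > Sales 150 > HR 70 > Facilities 50 > Finance 30.
Legal: +14 to 15 (cap) — 30 left.
R&D: +18 to 18 (cap) — 12 left.
Security: +4 to 5 (cap) — 8 left.
Only 8 left; QA takes them to reach 9.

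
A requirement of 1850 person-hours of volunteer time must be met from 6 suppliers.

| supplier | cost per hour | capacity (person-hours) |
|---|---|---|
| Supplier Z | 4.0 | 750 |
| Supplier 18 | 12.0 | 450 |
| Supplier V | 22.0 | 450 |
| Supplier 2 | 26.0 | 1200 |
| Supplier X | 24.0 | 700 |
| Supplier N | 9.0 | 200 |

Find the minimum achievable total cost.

20100

Fill from the cheapest supplier first.
Supplier Z (4.0): use full 750 → 1100 person-hours to go.
Take 200 from Supplier N at 9.0 → need 900 more.
Supplier 18 at 12.0: take all 450 person-hours → 450 still needed.
Supplier V at 22.0: take all 450 person-hours → 0 still needed.
Supplier X, Supplier 2: unused.
Cost = 750×4.0 + 200×9.0 + 450×12.0 + 450×22.0 = 20100.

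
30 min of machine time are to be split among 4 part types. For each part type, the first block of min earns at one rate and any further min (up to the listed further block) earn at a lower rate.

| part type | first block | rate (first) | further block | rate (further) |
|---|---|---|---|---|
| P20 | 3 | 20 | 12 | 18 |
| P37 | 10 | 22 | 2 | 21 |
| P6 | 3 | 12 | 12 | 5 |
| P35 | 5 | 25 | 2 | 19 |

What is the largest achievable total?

629

Rank every tier by rate: P35/first 25 > P37/first 22 > P37/second 21 > P20/first 20 > P35/second 19 > P20/second 18 > P6/first 12 > P6/second 5.
P35 first at 25: fill all 5 ; 25 left.
P37 first at 22: fill all 10 ; 15 left.
P37 second at 21: fill all 2 ; 13 left.
Fill P20 first block (3 at 20) ; 10 left.
P35 second at 19: fill all 2 ; 8 left.
8 remain; put them into P20 second at 18.
Total = 25×5 + 22×10 + 21×2 + 20×3 + 19×2 + 18×8 = 629.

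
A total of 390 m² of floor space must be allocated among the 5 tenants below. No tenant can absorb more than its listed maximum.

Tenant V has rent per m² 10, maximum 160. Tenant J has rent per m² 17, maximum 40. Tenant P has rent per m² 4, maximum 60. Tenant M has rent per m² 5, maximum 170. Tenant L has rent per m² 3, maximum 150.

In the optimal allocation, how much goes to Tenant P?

Highest rent per m² first: Tenant J 17 > Tenant V 10 > Tenant M 5 > Tenant P 4 > Tenant L 3.
Tenant J takes 40 to reach its cap of 40 ; 350 left.
Tenant V takes 160 to reach its cap of 160 ; 190 left.
Give Tenant M 170 to hit its cap of 170 ; 20 left.
Only 20 left; Tenant P takes them to reach 20.

20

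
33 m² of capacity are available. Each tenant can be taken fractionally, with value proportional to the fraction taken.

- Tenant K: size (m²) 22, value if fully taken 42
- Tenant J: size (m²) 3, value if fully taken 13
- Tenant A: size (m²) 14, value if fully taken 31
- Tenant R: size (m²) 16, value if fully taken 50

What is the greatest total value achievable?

Best value per unit of size first: Tenant J 13/3≈4.33, Tenant R 50/16≈3.12, Tenant A 31/14≈2.21, Tenant K 42/22≈1.91.
Take all of Tenant J (3 m², value 13) ; 30 m² left.
Take all of Tenant R (16 m², value 50) ; 14 m² left.
Take all of Tenant A (14 m², value 31) ; 0 m² left.
Total value = 94.

94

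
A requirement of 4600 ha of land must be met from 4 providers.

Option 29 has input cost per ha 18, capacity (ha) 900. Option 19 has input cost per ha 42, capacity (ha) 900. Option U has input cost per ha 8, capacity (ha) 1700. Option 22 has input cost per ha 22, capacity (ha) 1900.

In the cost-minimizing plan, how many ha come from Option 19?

100

Fill from the cheapest provider first.
Take 1700 from Option U at 8 → need 2900 more.
Option 29 at 18: take all 900 ha → 2000 still needed.
Option 22 (22): use full 1900 → 100 ha to go.
Option 19 (42): take the remaining 100 → done.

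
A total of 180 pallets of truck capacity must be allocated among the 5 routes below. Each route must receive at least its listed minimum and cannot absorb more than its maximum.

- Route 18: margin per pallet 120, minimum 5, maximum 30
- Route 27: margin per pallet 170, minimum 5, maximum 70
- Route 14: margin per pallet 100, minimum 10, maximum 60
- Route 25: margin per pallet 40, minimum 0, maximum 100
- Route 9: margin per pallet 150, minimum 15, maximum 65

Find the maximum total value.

Meeting every minimum uses 5+5+10+0+15 = 35 pallets, leaving 145.
Highest margin per pallet first: Route 27 170 > Route 9 150 > Route 18 120 > Route 14 100 > Route 25 40.
Route 27 takes 65 more to reach its cap of 70 — 80 left.
Route 9: +50 to 65 (cap) — 30 left.
Route 18: +25 to 30 (cap) — 5 left.
Route 14: +5 (room for 50) → 15. Pool exhausted.
Total = 120×30 + 170×70 + 100×15 + 150×65 = 26750.

26750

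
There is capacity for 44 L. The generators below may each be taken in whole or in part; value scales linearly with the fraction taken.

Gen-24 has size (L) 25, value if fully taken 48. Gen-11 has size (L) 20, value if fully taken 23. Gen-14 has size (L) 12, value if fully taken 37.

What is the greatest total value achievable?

93.05

Sort by value density: Gen-14 37/12≈3.08, Gen-24 48/25≈1.92, Gen-11 23/20≈1.15.
All 12 L of Gen-14 fit (value 37) — 32 remain.
All 25 L of Gen-24 fit (value 48) — 7 remain.
Only 7 L remain; take 7/20 of Gen-11 for value 23×7/20 = 8.05.
Total value = 93.05.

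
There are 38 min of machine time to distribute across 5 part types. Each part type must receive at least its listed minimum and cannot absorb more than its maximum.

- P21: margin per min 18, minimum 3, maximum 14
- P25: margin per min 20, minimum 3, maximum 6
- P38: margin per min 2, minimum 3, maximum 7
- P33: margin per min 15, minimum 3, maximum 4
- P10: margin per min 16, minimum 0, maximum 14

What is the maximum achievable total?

615

Meeting every minimum uses 3+3+3+3+0 = 12 min, leaving 26.
Highest margin per min first: P25 20 > P21 18 > P10 16 > P33 15 > P38 2.
Give P25 3 more to hit its cap of 6 → 23 left.
P21: +11 to 14 (cap) → 12 left.
P10 has room for 14 more but only 12 remain, so it gets 12.
Total = 18×14 + 20×6 + 2×3 + 15×3 + 16×12 = 615.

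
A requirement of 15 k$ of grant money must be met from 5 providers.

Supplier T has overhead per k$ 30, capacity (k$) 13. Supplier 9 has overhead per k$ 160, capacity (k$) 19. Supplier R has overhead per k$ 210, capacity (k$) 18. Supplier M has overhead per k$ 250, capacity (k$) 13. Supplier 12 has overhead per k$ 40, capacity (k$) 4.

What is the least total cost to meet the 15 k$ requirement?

470

Use providers in increasing cost order.
Supplier T (30): use full 13 → 2 k$ to go.
Supplier 12 (40): take the remaining 2 → done.
Supplier 9, Supplier R, Supplier M: unused.
Cost = 13×30 + 2×40 = 470.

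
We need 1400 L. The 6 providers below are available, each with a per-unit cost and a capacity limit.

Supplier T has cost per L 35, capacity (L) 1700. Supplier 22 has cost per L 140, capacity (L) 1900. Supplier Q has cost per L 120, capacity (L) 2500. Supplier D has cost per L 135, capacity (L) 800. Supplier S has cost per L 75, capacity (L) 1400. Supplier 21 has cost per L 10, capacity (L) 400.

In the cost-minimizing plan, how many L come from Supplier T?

Use providers in increasing cost order.
Supplier 21 at 10: take all 400 L ; 1000 still needed.
Take 1000 from Supplier T at 35 to finish.
Supplier S, Supplier Q, Supplier D, Supplier 22: unused.

1000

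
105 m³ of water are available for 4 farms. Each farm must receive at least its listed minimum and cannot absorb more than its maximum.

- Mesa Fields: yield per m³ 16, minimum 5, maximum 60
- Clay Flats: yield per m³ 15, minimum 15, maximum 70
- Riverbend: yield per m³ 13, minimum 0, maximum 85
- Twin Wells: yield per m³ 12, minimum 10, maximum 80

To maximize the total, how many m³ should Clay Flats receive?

35

Meeting every minimum uses 5+15+0+10 = 30 m³, leaving 75.
Rank by yield per m³: Mesa Fields 16 > Clay Flats 15 > Riverbend 13 > Twin Wells 12.
Mesa Fields: +55 to 60 (cap) ; 20 left.
Clay Flats: +20 (room for 55) → 35. Pool exhausted.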